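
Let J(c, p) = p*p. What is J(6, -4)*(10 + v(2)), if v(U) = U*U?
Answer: 224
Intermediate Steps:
J(c, p) = p²
v(U) = U²
J(6, -4)*(10 + v(2)) = (-4)²*(10 + 2²) = 16*(10 + 4) = 16*14 = 224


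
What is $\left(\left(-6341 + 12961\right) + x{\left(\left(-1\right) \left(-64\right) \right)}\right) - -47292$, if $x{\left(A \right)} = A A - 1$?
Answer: $58007$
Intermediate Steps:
$x{\left(A \right)} = -1 + A^{2}$ ($x{\left(A \right)} = A^{2} - 1 = -1 + A^{2}$)
$\left(\left(-6341 + 12961\right) + x{\left(\left(-1\right) \left(-64\right) \right)}\right) - -47292 = \left(\left(-6341 + 12961\right) - \left(1 - \left(\left(-1\right) \left(-64\right)\right)^{2}\right)\right) - -47292 = \left(6620 - \left(1 - 64^{2}\right)\right) + 47292 = \left(6620 + \left(-1 + 4096\right)\right) + 47292 = \left(6620 + 4095\right) + 47292 = 10715 + 47292 = 58007$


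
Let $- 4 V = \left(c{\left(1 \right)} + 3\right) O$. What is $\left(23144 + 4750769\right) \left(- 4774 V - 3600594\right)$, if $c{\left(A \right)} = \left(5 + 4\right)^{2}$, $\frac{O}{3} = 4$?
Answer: $-11445676017498$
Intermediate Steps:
$O = 12$ ($O = 3 \cdot 4 = 12$)
$c{\left(A \right)} = 81$ ($c{\left(A \right)} = 9^{2} = 81$)
$V = -252$ ($V = - \frac{\left(81 + 3\right) 12}{4} = - \frac{84 \cdot 12}{4} = \left(- \frac{1}{4}\right) 1008 = -252$)
$\left(23144 + 4750769\right) \left(- 4774 V - 3600594\right) = \left(23144 + 4750769\right) \left(\left(-4774\right) \left(-252\right) - 3600594\right) = 4773913 \left(1203048 - 3600594\right) = 4773913 \left(-2397546\right) = -11445676017498$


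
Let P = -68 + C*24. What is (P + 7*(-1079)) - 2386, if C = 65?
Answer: -8447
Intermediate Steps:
P = 1492 (P = -68 + 65*24 = -68 + 1560 = 1492)
(P + 7*(-1079)) - 2386 = (1492 + 7*(-1079)) - 2386 = (1492 - 7553) - 2386 = -6061 - 2386 = -8447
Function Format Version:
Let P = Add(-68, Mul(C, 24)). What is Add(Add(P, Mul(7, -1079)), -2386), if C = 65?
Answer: -8447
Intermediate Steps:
P = 1492 (P = Add(-68, Mul(65, 24)) = Add(-68, 1560) = 1492)
Add(Add(P, Mul(7, -1079)), -2386) = Add(Add(1492, Mul(7, -1079)), -2386) = Add(Add(1492, -7553), -2386) = Add(-6061, -2386) = -8447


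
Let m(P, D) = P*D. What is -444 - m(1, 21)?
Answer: -465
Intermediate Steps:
m(P, D) = D*P
-444 - m(1, 21) = -444 - 21 = -465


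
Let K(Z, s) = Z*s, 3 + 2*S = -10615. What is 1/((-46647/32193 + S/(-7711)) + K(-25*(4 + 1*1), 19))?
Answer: -377839/897654965 ≈ -0.00042092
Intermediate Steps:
S = -5309 (S = -3/2 + (1/2)*(-10615) = -3/2 - 10615/2 = -5309)
1/((-46647/32193 + S/(-7711)) + K(-25*(4 + 1*1), 19)) = 1/((-46647/32193 - 5309/(-7711)) - 25*(4 + 1*1)*19) = 1/((-46647*1/32193 - 5309*(-1/7711)) - 25*(4 + 1)*19) = 1/((-71/49 + 5309/7711) - 25*5*19) = 1/(-287340/377839 - 125*19) = 1/(-287340/377839 - 2375) = 1/(-897654965/377839) = -377839/897654965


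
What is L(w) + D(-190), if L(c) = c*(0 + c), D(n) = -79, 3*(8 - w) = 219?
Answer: 4146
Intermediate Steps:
w = -65 (w = 8 - 1/3*219 = 8 - 73 = -65)
L(c) = c**2 (L(c) = c*c = c**2)
L(w) + D(-190) = (-65)**2 - 79 = 4225 - 79 = 4146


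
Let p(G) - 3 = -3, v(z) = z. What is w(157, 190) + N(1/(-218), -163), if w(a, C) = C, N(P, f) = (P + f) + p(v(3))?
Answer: 5885/218 ≈ 26.995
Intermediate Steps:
p(G) = 0 (p(G) = 3 - 3 = 0)
N(P, f) = P + f (N(P, f) = (P + f) + 0 = P + f)
w(157, 190) + N(1/(-218), -163) = 190 + (1/(-218) - 163) = 190 + (-1/218 - 163) = 190 - 35535/218 = 5885/218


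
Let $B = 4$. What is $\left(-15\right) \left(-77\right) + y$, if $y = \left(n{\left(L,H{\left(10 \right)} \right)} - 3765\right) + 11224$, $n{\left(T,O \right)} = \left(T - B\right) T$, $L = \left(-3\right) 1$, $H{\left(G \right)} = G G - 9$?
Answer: $8635$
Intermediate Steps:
$H{\left(G \right)} = -9 + G^{2}$ ($H{\left(G \right)} = G^{2} - 9 = -9 + G^{2}$)
$L = -3$
$n{\left(T,O \right)} = T \left(-4 + T\right)$ ($n{\left(T,O \right)} = \left(T - 4\right) T = \left(-4 + T\right) T = T \left(-4 + T\right)$)
$y = 7480$ ($y = \left(- 3 \left(-4 - 3\right) - 3765\right) + 11224 = \left(\left(-3\right) \left(-7\right) - 3765\right) + 11224 = \left(21 - 3765\right) + 11224 = -3744 + 11224 = 7480$)
$\left(-15\right) \left(-77\right) + y = \left(-15\right) \left(-77\right) + 7480 = 1155 + 7480 = 8635$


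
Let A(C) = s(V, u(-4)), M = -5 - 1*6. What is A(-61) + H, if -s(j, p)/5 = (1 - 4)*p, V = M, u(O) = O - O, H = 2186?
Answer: 2186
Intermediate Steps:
M = -11 (M = -5 - 6 = -11)
u(O) = 0
V = -11
s(j, p) = 15*p (s(j, p) = -5*(1 - 4)*p = -(-15)*p = 15*p)
A(C) = 0 (A(C) = 15*0 = 0)
A(-61) + H = 0 + 2186 = 2186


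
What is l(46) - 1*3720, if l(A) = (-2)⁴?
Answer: -3704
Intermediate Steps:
l(A) = 16
l(46) - 1*3720 = 16 - 1*3720 = 16 - 3720 = -3704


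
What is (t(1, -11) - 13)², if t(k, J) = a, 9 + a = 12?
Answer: 100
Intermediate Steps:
a = 3 (a = -9 + 12 = 3)
t(k, J) = 3
(t(1, -11) - 13)² = (3 - 13)² = (-10)² = 100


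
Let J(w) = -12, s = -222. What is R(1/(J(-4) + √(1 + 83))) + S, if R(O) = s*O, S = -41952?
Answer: -209538/5 + 37*√21/5 ≈ -41874.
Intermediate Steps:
R(O) = -222*O
R(1/(J(-4) + √(1 + 83))) + S = -222/(-12 + √(1 + 83)) - 41952 = -222/(-12 + √84) - 41952 = -222/(-12 + 2*√21) - 41952 = -41952 - 222/(-12 + 2*√21)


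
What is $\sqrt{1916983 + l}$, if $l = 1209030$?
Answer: $\sqrt{3126013} \approx 1768.1$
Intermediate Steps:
$\sqrt{1916983 + l} = \sqrt{1916983 + 1209030} = \sqrt{3126013}$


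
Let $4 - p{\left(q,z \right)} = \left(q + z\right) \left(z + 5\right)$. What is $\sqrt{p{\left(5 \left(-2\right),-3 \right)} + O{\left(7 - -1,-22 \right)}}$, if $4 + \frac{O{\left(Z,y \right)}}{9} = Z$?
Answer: $\sqrt{66} \approx 8.124$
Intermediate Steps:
$O{\left(Z,y \right)} = -36 + 9 Z$
$p{\left(q,z \right)} = 4 - \left(5 + z\right) \left(q + z\right)$ ($p{\left(q,z \right)} = 4 - \left(q + z\right) \left(z + 5\right) = 4 - \left(q + z\right) \left(5 + z\right) = 4 - \left(5 + z\right) \left(q + z\right)$)
$\sqrt{p{\left(5 \left(-2\right),-3 \right)} + O{\left(7 - -1,-22 \right)}} = \sqrt{\left(4 - \left(-3\right)^{2} - 5 \cdot 5 \left(-2\right) - -15 - 5 \left(-2\right) \left(-3\right)\right) - \left(36 - 9 \left(7 - -1\right)\right)} = \sqrt{\left(4 - 9 - -50 + 15 - \left(-10\right) \left(-3\right)\right) - \left(36 - 9 \left(7 + 1\right)\right)} = \sqrt{\left(4 - 9 + 50 + 15 - 30\right) + \left(-36 + 9 \cdot 8\right)} = \sqrt{30 + \left(-36 + 72\right)} = \sqrt{30 + 36} = \sqrt{66}$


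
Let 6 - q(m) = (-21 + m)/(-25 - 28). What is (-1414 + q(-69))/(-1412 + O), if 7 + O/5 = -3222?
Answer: 74714/930521 ≈ 0.080293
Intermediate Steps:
O = -16145 (O = -35 + 5*(-3222) = -35 - 16110 = -16145)
q(m) = 297/53 + m/53 (q(m) = 6 - (-21 + m)/(-25 - 28) = 6 - (-21 + m)/(-53) = 6 - (-21 + m)*(-1)/53 = 6 - (21/53 - m/53) = 6 + (-21/53 + m/53) = 297/53 + m/53)
(-1414 + q(-69))/(-1412 + O) = (-1414 + (297/53 + (1/53)*(-69)))/(-1412 - 16145) = (-1414 + (297/53 - 69/53))/(-17557) = (-1414 + 228/53)*(-1/17557) = -74714/53*(-1/17557) = 74714/930521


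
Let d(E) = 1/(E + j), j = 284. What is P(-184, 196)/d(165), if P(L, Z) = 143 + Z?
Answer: 152211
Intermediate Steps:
d(E) = 1/(284 + E) (d(E) = 1/(E + 284) = 1/(284 + E))
P(-184, 196)/d(165) = (143 + 196)/(1/(284 + 165)) = 339/(1/449) = 339*449 = 152211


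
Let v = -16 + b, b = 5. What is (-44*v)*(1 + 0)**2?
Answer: 484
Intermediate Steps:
v = -11 (v = -16 + 5 = -11)
(-44*v)*(1 + 0)**2 = (-44*(-11))*(1 + 0)**2 = 484*1**2 = 484*1 = 484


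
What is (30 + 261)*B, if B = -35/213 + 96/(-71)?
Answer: -31331/71 ≈ -441.28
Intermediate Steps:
B = -323/213 (B = -35*1/213 + 96*(-1/71) = -35/213 - 96/71 = -323/213 ≈ -1.5164)
(30 + 261)*B = (30 + 261)*(-323/213) = 291*(-323/213) = -31331/71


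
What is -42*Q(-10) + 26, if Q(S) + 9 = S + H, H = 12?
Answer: 320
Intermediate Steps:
Q(S) = 3 + S (Q(S) = -9 + (S + 12) = -9 + (12 + S) = 3 + S)
-42*Q(-10) + 26 = -42*(3 - 10) + 26 = -42*(-7) + 26 = 294 + 26 = 320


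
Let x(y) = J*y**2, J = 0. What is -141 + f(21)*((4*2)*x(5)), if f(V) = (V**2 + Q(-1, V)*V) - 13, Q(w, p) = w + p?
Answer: -141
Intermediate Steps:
x(y) = 0 (x(y) = 0*y**2 = 0)
Q(w, p) = p + w
f(V) = -13 + V**2 + V*(-1 + V) (f(V) = (V**2 + (V - 1)*V) - 13 = (V**2 + (-1 + V)*V) - 13 = (V**2 + V*(-1 + V)) - 13 = -13 + V**2 + V*(-1 + V))
-141 + f(21)*((4*2)*x(5)) = -141 + (-13 - 1*21 + 2*21**2)*((4*2)*0) = -141 + (-13 - 21 + 2*441)*(8*0) = -141 + (-13 - 21 + 882)*0 = -141 + 848*0 = -141 + 0 = -141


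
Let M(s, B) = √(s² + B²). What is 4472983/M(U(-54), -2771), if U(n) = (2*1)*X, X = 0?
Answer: 4472983/2771 ≈ 1614.2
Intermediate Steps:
U(n) = 0 (U(n) = (2*1)*0 = 2*0 = 0)
M(s, B) = √(B² + s²)
4472983/M(U(-54), -2771) = 4472983/(√((-2771)² + 0²)) = 4472983/(√(7678441 + 0)) = 4472983/(√7678441) = 4472983/2771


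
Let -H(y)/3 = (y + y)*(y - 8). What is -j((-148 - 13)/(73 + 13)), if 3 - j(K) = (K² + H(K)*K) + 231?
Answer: 69822887/159014 ≈ 439.10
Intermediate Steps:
H(y) = -6*y*(-8 + y) (H(y) = -3*(y + y)*(y - 8) = -3*2*y*(-8 + y) = -6*y*(-8 + y))
j(K) = -228 - K² - 6*K²*(8 - K) (j(K) = 3 - ((K² + (6*K*(8 - K))*K) + 231) = 3 - ((K² + 6*K²*(8 - K)) + 231) = 3 - (231 + K² + 6*K²*(8 - K)) = 3 + (-231 - K² - 6*K²*(8 - K)) = -228 - K² - 6*K²*(8 - K))
-j((-148 - 13)/(73 + 13)) = -(-228 - 49*(-148 - 13)²/(73 + 13)² + 6*((-148 - 13)/(73 + 13))³) = -(-228 - 49*(-161/86)² + 6*(-161/86)³) = -(-228 - 49*25921/7396 + 6*(-4173281/636056)) = -(-228 - 1270129/7396 - 12519843/318028) = -1*(-69822887/159014) = 69822887/159014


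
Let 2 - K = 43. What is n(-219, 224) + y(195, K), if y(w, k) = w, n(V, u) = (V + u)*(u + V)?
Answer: 220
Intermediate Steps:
K = -41 (K = 2 - 1*43 = 2 - 43 = -41)
n(V, u) = (V + u)² (n(V, u) = (V + u)*(V + u) = (V + u)²)
n(-219, 224) + y(195, K) = (-219 + 224)² + 195 = 5² + 195 = 25 + 195 = 220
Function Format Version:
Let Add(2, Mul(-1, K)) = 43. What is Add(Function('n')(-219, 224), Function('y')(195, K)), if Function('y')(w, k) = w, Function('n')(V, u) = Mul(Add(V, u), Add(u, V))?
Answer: 220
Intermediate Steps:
K = -41 (K = Add(2, Mul(-1, 43)) = Add(2, -43) = -41)
Function('n')(V, u) = Pow(Add(V, u), 2) (Function('n')(V, u) = Mul(Add(V, u), Add(V, u)) = Pow(Add(V, u), 2))
Add(Function('n')(-219, 224), Function('y')(195, K)) = Add(Pow(Add(-219, 224), 2), 195) = Add(Pow(5, 2), 195) = Add(25, 195) = 220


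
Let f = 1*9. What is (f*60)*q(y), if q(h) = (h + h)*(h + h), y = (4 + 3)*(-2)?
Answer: 423360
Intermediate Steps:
y = -14 (y = 7*(-2) = -14)
q(h) = 4*h² (q(h) = (2*h)*(2*h) = 4*h²)
f = 9
(f*60)*q(y) = (9*60)*(4*(-14)²) = 540*(4*196) = 540*784 = 423360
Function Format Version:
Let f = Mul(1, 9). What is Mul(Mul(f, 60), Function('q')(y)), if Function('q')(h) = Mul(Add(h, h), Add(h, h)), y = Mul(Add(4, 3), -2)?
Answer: 423360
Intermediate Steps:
y = -14 (y = Mul(7, -2) = -14)
Function('q')(h) = Mul(4, Pow(h, 2)) (Function('q')(h) = Mul(Mul(2, h), Mul(2, h)) = Mul(4, Pow(h, 2)))
f = 9
Mul(Mul(f, 60), Function('q')(y)) = Mul(Mul(9, 60), Mul(4, Pow(-14, 2))) = Mul(540, Mul(4, 196)) = Mul(540, 784) = 423360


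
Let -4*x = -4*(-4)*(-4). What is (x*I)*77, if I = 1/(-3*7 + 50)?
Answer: 1232/29 ≈ 42.483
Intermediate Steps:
I = 1/29 (I = 1/(-21 + 50) = 1/29 ≈ 0.034483)
x = 16 (x = -(-4*(-4))*(-4)/4 = -4*(-4) = -¼*(-64) = 16)
(x*I)*77 = (16*(1/29))*77 = (16/29)*77 = 1232/29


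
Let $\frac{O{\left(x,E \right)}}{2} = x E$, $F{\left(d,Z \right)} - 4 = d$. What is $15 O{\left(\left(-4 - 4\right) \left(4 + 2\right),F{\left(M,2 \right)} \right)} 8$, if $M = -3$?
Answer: $-11520$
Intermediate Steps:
$F{\left(d,Z \right)} = 4 + d$
$O{\left(x,E \right)} = 2 E x$ ($O{\left(x,E \right)} = 2 x E = 2 E x$)
$15 O{\left(\left(-4 - 4\right) \left(4 + 2\right),F{\left(M,2 \right)} \right)} 8 = 15 \cdot 2 \left(4 - 3\right) \left(-4 - 4\right) \left(4 + 2\right) 8 = 15 \cdot 2 \cdot 1 \left(\left(-8\right) 6\right) 8 = 15 \cdot 2 \cdot 1 \left(-48\right) 8 = 15 \left(-96\right) 8 = \left(-1440\right) 8 = -11520$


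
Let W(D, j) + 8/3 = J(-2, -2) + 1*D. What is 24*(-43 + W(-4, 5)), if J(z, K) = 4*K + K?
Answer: -1432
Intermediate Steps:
J(z, K) = 5*K
W(D, j) = -38/3 + D (W(D, j) = -8/3 + (5*(-2) + 1*D) = -8/3 + (-10 + D) = -38/3 + D)
24*(-43 + W(-4, 5)) = 24*(-43 + (-38/3 - 4)) = 24*(-43 - 50/3) = 24*(-179/3) = -1432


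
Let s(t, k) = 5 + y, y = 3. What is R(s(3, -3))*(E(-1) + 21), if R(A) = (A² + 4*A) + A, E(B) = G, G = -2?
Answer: 1976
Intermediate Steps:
E(B) = -2
s(t, k) = 8 (s(t, k) = 5 + 3 = 8)
R(A) = A² + 5*A
R(s(3, -3))*(E(-1) + 21) = (8*(5 + 8))*(-2 + 21) = (8*13)*19 = 104*19 = 1976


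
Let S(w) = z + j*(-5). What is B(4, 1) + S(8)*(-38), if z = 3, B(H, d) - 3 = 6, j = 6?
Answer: 1035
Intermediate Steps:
B(H, d) = 9 (B(H, d) = 3 + 6 = 9)
S(w) = -27 (S(w) = 3 + 6*(-5) = 3 - 30 = -27)
B(4, 1) + S(8)*(-38) = 9 - 27*(-38) = 9 + 1026 = 1035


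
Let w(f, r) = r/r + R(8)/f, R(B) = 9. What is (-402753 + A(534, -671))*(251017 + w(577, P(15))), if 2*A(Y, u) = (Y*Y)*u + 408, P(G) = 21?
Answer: -13914874264511865/577 ≈ -2.4116e+13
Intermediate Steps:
w(f, r) = 1 + 9/f (w(f, r) = r/r + 9/f = 1 + 9/f)
A(Y, u) = 204 + u*Y**2/2 (A(Y, u) = ((Y*Y)*u + 408)/2 = (Y**2*u + 408)/2 = (u*Y**2 + 408)/2 = (408 + u*Y**2)/2 = 204 + u*Y**2/2)
(-402753 + A(534, -671))*(251017 + w(577, P(15))) = (-402753 + (204 + (1/2)*(-671)*534**2))*(251017 + (9 + 577)/577) = (-402753 + (204 + (1/2)*(-671)*285156))*(251017 + (1/577)*586) = (-402753 + (204 - 95669838))*(251017 + 586/577) = (-402753 - 95669634)*(144837395/577) = -96072387*144837395/577 = -13914874264511865/577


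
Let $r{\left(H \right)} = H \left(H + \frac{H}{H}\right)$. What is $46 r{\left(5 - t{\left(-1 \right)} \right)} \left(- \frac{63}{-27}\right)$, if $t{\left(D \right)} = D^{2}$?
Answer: $\frac{6440}{3} \approx 2146.7$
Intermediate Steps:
$r{\left(H \right)} = H \left(1 + H\right)$ ($r{\left(H \right)} = H \left(H + 1\right) = H \left(1 + H\right)$)
$46 r{\left(5 - t{\left(-1 \right)} \right)} \left(- \frac{63}{-27}\right) = 46 \left(5 - \left(-1\right)^{2}\right) \left(1 + \left(5 - \left(-1\right)^{2}\right)\right) \left(- \frac{63}{-27}\right) = 46 \left(5 - 1\right) \left(1 + \left(5 - 1\right)\right) \left(\left(-63\right) \left(- \frac{1}{27}\right)\right) = 46 \left(5 - 1\right) \left(1 + \left(5 - 1\right)\right) \frac{7}{3} = 46 \cdot 4 \left(1 + 4\right) \frac{7}{3} = 46 \cdot 4 \cdot 5 \cdot \frac{7}{3} = 46 \cdot 20 \cdot \frac{7}{3} = 920 \cdot \frac{7}{3} = \frac{6440}{3}$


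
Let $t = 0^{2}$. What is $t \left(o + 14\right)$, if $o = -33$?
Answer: $0$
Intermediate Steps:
$t = 0$
$t \left(o + 14\right) = 0 \left(-33 + 14\right) = 0 \left(-19\right) = 0$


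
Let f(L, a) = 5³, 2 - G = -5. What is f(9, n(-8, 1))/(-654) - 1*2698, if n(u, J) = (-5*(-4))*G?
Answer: -1764617/654 ≈ -2698.2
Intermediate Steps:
G = 7 (G = 2 - 1*(-5) = 2 + 5 = 7)
n(u, J) = 140 (n(u, J) = -5*(-4)*7 = 20*7 = 140)
f(L, a) = 125
f(9, n(-8, 1))/(-654) - 1*2698 = 125/(-654) - 1*2698 = 125*(-1/654) - 2698 = -125/654 - 2698 = -1764617/654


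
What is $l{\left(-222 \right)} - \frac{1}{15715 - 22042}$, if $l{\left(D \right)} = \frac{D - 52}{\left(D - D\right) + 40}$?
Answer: $- \frac{866779}{126540} \approx -6.8498$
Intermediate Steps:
$l{\left(D \right)} = - \frac{13}{10} + \frac{D}{40}$ ($l{\left(D \right)} = \frac{-52 + D}{0 + 40} = \frac{-52 + D}{40} = \left(-52 + D\right) \frac{1}{40} = - \frac{13}{10} + \frac{D}{40}$)
$l{\left(-222 \right)} - \frac{1}{15715 - 22042} = \left(- \frac{13}{10} + \frac{1}{40} \left(-222\right)\right) - \frac{1}{15715 - 22042} = \left(- \frac{13}{10} - \frac{111}{20}\right) - \frac{1}{-6327} = - \frac{137}{20} - - \frac{1}{6327} = - \frac{137}{20} + \frac{1}{6327} = - \frac{866779}{126540}$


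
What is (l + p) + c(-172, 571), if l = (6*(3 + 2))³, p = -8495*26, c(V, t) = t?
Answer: -193299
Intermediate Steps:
p = -220870
l = 27000 (l = (6*5)³ = 30³ = 27000)
(l + p) + c(-172, 571) = (27000 - 220870) + 571 = -193870 + 571 = -193299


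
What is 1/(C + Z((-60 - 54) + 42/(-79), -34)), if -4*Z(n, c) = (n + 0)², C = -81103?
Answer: -6241/526630399 ≈ -1.1851e-5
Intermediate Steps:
Z(n, c) = -n²/4 (Z(n, c) = -(n + 0)²/4 = -n²/4)
1/(C + Z((-60 - 54) + 42/(-79), -34)) = 1/(-81103 - ((-60 - 54) + 42/(-79))²/4) = 1/(-81103 - (-114 + 42*(-1/79))²/4) = 1/(-81103 - (-114 - 42/79)²/4) = 1/(-81103 - (-9048/79)²/4) = 1/(-81103 - ¼*81866304/6241) = 1/(-81103 - 20466576/6241) = 1/(-526630399/6241) = -6241/526630399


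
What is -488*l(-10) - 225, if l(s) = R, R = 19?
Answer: -9497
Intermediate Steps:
l(s) = 19
-488*l(-10) - 225 = -488*19 - 225 = -9272 - 225 = -9497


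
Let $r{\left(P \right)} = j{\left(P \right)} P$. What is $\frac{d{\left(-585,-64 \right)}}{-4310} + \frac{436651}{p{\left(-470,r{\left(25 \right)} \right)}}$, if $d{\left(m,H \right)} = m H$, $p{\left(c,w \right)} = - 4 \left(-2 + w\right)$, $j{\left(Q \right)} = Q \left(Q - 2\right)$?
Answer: $- \frac{403446629}{24779052} \approx -16.282$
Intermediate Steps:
$j{\left(Q \right)} = Q \left(-2 + Q\right)$
$r{\left(P \right)} = P^{2} \left(-2 + P\right)$ ($r{\left(P \right)} = P \left(-2 + P\right) P = P^{2} \left(-2 + P\right)$)
$p{\left(c,w \right)} = 8 - 4 w$
$d{\left(m,H \right)} = H m$
$\frac{d{\left(-585,-64 \right)}}{-4310} + \frac{436651}{p{\left(-470,r{\left(25 \right)} \right)}} = \frac{\left(-64\right) \left(-585\right)}{-4310} + \frac{436651}{8 - 4 \cdot 25^{2} \left(-2 + 25\right)} = 37440 \left(- \frac{1}{4310}\right) + \frac{436651}{8 - 4 \cdot 625 \cdot 23} = - \frac{3744}{431} + \frac{436651}{8 - 57500} = - \frac{3744}{431} + \frac{436651}{-57492} = - \frac{3744}{431} + 436651 \left(- \frac{1}{57492}\right) = - \frac{3744}{431} - \frac{436651}{57492} = - \frac{403446629}{24779052}$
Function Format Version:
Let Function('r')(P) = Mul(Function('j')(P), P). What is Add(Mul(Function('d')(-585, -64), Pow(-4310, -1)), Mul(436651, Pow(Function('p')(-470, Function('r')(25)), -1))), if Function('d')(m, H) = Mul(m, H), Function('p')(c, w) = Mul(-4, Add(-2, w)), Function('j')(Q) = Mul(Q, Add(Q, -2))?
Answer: Rational(-403446629, 24779052) ≈ -16.282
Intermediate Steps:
Function('j')(Q) = Mul(Q, Add(-2, Q))
Function('r')(P) = Mul(Pow(P, 2), Add(-2, P)) (Function('r')(P) = Mul(Mul(P, Add(-2, P)), P) = Mul(Pow(P, 2), Add(-2, P)))
Function('p')(c, w) = Add(8, Mul(-4, w))
Function('d')(m, H) = Mul(H, m)
Add(Mul(Function('d')(-585, -64), Pow(-4310, -1)), Mul(436651, Pow(Function('p')(-470, Function('r')(25)), -1))) = Add(Mul(Mul(-64, -585), Pow(-4310, -1)), Mul(436651, Pow(Add(8, Mul(-4, Mul(Pow(25, 2), Add(-2, 25)))), -1))) = Add(Mul(37440, Rational(-1, 4310)), Mul(436651, Pow(Add(8, Mul(-4, Mul(625, 23))), -1))) = Add(Rational(-3744, 431), Mul(436651, Pow(Add(8, Mul(-4, 14375)), -1))) = Add(Rational(-3744, 431), Mul(436651, Pow(Add(8, -57500), -1))) = Add(Rational(-3744, 431), Mul(436651, Pow(-57492, -1))) = Add(Rational(-3744, 431), Mul(436651, Rational(-1, 57492))) = Add(Rational(-3744, 431), Rational(-436651, 57492)) = Rational(-403446629, 24779052)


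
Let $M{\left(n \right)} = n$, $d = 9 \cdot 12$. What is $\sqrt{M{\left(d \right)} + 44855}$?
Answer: $\sqrt{44963} \approx 212.04$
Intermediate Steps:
$d = 108$
$\sqrt{M{\left(d \right)} + 44855} = \sqrt{108 + 44855} = \sqrt{44963}$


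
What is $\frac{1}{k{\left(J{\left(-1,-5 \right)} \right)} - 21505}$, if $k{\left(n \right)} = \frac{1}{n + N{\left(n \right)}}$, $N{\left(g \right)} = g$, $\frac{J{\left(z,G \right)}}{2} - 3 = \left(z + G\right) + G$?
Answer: $- \frac{32}{688161} \approx -4.6501 \cdot 10^{-5}$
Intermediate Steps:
$J{\left(z,G \right)} = 6 + 2 z + 4 G$ ($J{\left(z,G \right)} = 6 + 2 \left(\left(z + G\right) + G\right) = 6 + 2 \left(\left(G + z\right) + G\right) = 6 + 2 \left(z + 2 G\right) = 6 + \left(2 z + 4 G\right) = 6 + 2 z + 4 G$)
$k{\left(n \right)} = \frac{1}{2 n}$ ($k{\left(n \right)} = \frac{1}{n + n} = \frac{1}{2 n}$)
$\frac{1}{k{\left(J{\left(-1,-5 \right)} \right)} - 21505} = \frac{1}{\frac{1}{2 \left(6 + 2 \left(-1\right) + 4 \left(-5\right)\right)} - 21505} = \frac{1}{\frac{1}{2 \left(6 - 2 - 20\right)} - 21505} = \frac{1}{\frac{1}{2 \left(-16\right)} - 21505} = \frac{1}{\frac{1}{2} \left(- \frac{1}{16}\right) - 21505} = \frac{1}{- \frac{1}{32} - 21505} = \frac{1}{- \frac{688161}{32}} = - \frac{32}{688161}$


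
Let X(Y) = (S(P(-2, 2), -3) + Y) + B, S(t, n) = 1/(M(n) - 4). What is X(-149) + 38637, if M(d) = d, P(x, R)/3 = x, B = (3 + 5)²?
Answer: 269863/7 ≈ 38552.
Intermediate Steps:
B = 64 (B = 8² = 64)
P(x, R) = 3*x
S(t, n) = 1/(-4 + n) (S(t, n) = 1/(n - 4) = 1/(-4 + n))
X(Y) = 447/7 + Y (X(Y) = (1/(-4 - 3) + Y) + 64 = (1/(-7) + Y) + 64 = (-⅐ + Y) + 64 = 447/7 + Y)
X(-149) + 38637 = (447/7 - 149) + 38637 = -596/7 + 38637 = 269863/7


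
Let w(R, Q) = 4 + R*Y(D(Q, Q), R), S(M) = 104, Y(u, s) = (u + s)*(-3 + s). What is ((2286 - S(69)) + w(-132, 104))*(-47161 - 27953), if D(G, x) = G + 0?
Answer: 37314682236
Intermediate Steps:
D(G, x) = G
Y(u, s) = (-3 + s)*(s + u) (Y(u, s) = (s + u)*(-3 + s) = (-3 + s)*(s + u))
w(R, Q) = 4 + R*(R² - 3*Q - 3*R + Q*R) (w(R, Q) = 4 + R*(R² - 3*R - 3*Q + R*Q) = 4 + R*(R² - 3*R - 3*Q + Q*R) = 4 + R*(R² - 3*Q - 3*R + Q*R))
((2286 - S(69)) + w(-132, 104))*(-47161 - 27953) = ((2286 - 1*104) + (4 - 132*((-132)² - 3*104 - 3*(-132) + 104*(-132))))*(-47161 - 27953) = ((2286 - 104) + (4 - 132*(17424 - 312 + 396 - 13728)))*(-75114) = (2182 + (4 - 132*3780))*(-75114) = (2182 + (4 - 498960))*(-75114) = (2182 - 498956)*(-75114) = -496774*(-75114) = 37314682236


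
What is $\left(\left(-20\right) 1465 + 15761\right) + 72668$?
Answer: $59129$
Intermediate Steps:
$\left(\left(-20\right) 1465 + 15761\right) + 72668 = \left(-29300 + 15761\right) + 72668 = -13539 + 72668 = 59129$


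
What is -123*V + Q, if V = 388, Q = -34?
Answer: -47758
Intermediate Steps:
-123*V + Q = -123*388 - 34 = -47724 - 34 = -47758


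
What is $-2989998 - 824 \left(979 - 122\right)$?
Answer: $-3696166$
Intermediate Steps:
$-2989998 - 824 \left(979 - 122\right) = -2989998 - 824 \cdot 857 = -2989998 - 706168 = -3696166$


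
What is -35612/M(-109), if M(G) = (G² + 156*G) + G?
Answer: 8903/1308 ≈ 6.8066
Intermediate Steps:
M(G) = G² + 157*G
-35612/M(-109) = -35612*(-1/(109*(157 - 109))) = -35612/((-109*48)) = -35612/(-5232) = -35612*(-1/5232) = 8903/1308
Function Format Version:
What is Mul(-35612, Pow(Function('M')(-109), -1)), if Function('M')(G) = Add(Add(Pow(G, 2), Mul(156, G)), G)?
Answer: Rational(8903, 1308) ≈ 6.8066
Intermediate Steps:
Function('M')(G) = Add(Pow(G, 2), Mul(157, G))
Mul(-35612, Pow(Function('M')(-109), -1)) = Mul(-35612, Pow(Mul(-109, Add(157, -109)), -1)) = Mul(-35612, Pow(Mul(-109, 48), -1)) = Mul(-35612, Pow(-5232, -1)) = Mul(-35612, Rational(-1, 5232)) = Rational(8903, 1308)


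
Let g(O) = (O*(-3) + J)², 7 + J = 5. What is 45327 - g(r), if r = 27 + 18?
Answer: 26558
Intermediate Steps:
J = -2 (J = -7 + 5 = -2)
r = 45
g(O) = (-2 - 3*O)² (g(O) = (O*(-3) - 2)² = (-3*O - 2)² = (-2 - 3*O)²)
45327 - g(r) = 45327 - (2 + 3*45)² = 45327 - (2 + 135)² = 45327 - 1*137² = 45327 - 1*18769 = 45327 - 18769 = 26558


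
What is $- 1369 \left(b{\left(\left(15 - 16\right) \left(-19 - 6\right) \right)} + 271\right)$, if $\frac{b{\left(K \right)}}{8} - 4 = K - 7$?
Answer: $-611943$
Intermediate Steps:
$b{\left(K \right)} = -24 + 8 K$ ($b{\left(K \right)} = 32 + 8 \left(K - 7\right) = 32 + 8 \left(-7 + K\right) = 32 + \left(-56 + 8 K\right) = -24 + 8 K$)
$- 1369 \left(b{\left(\left(15 - 16\right) \left(-19 - 6\right) \right)} + 271\right) = - 1369 \left(\left(-24 + 8 \left(15 - 16\right) \left(-19 - 6\right)\right) + 271\right) = - 1369 \left(\left(-24 + 8 \left(\left(-1\right) \left(-25\right)\right)\right) + 271\right) = - 1369 \left(\left(-24 + 8 \cdot 25\right) + 271\right) = - 1369 \left(\left(-24 + 200\right) + 271\right) = - 1369 \left(176 + 271\right) = \left(-1369\right) 447 = -611943$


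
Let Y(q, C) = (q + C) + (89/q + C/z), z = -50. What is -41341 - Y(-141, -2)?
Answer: -145220866/3525 ≈ -41197.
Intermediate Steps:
Y(q, C) = q + 89/q + 49*C/50 (Y(q, C) = (q + C) + (89/q + C/(-50)) = (C + q) + (89/q + C*(-1/50)) = (C + q) + (89/q - C/50) = q + 89/q + 49*C/50)
-41341 - Y(-141, -2) = -41341 - (-141 + 89/(-141) + (49/50)*(-2)) = -41341 - (-141 + 89*(-1/141) - 49/25) = -41341 - (-141 - 89/141 - 49/25) = -41341 - 1*(-506159/3525) = -41341 + 506159/3525 = -145220866/3525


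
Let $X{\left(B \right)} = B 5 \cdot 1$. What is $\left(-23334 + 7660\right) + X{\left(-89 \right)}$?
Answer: $-16119$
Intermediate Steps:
$X{\left(B \right)} = 5 B$ ($X{\left(B \right)} = 5 B 1 = 5 B$)
$\left(-23334 + 7660\right) + X{\left(-89 \right)} = \left(-23334 + 7660\right) + 5 \left(-89\right) = -15674 - 445 = -16119$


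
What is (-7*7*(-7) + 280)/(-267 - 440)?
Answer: -89/101 ≈ -0.88119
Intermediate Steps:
(-7*7*(-7) + 280)/(-267 - 440) = (-49*(-7) + 280)/(-707) = (343 + 280)*(-1/707) = 623*(-1/707) = -89/101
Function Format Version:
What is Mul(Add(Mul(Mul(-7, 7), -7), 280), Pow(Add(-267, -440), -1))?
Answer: Rational(-89, 101) ≈ -0.88119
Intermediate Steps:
Mul(Add(Mul(Mul(-7, 7), -7), 280), Pow(Add(-267, -440), -1)) = Mul(Add(Mul(-49, -7), 280), Pow(-707, -1)) = Mul(Add(343, 280), Rational(-1, 707)) = Mul(623, Rational(-1, 707)) = Rational(-89, 101)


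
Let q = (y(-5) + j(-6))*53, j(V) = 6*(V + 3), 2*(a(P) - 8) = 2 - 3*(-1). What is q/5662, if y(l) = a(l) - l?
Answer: -265/11324 ≈ -0.023402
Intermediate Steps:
a(P) = 21/2 (a(P) = 8 + (2 - 3*(-1))/2 = 8 + (2 + 3)/2 = 8 + (½)*5 = 8 + 5/2 = 21/2)
j(V) = 18 + 6*V (j(V) = 6*(3 + V) = 18 + 6*V)
y(l) = 21/2 - l
q = -265/2 (q = ((21/2 - 1*(-5)) + (18 + 6*(-6)))*53 = ((21/2 + 5) + (18 - 36))*53 = (31/2 - 18)*53 = -5/2*53 = -265/2 ≈ -132.50)
q/5662 = -265/2/5662 = -265/2*1/5662 = -265/11324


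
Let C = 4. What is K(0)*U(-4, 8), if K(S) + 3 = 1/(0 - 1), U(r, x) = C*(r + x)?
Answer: -64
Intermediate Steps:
U(r, x) = 4*r + 4*x (U(r, x) = 4*(r + x) = 4*r + 4*x)
K(S) = -4 (K(S) = -3 + 1/(0 - 1) = -3 + 1/(-1) = -3 - 1 = -4)
K(0)*U(-4, 8) = -4*(4*(-4) + 4*8) = -4*(-16 + 32) = -4*16 = -64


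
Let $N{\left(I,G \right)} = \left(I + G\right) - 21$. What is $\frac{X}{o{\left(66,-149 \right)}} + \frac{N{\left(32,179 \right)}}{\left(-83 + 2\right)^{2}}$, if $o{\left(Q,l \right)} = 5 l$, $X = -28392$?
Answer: $\frac{186421462}{4887945} \approx 38.139$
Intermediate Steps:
$N{\left(I,G \right)} = -21 + G + I$ ($N{\left(I,G \right)} = \left(G + I\right) - 21 = -21 + G + I$)
$\frac{X}{o{\left(66,-149 \right)}} + \frac{N{\left(32,179 \right)}}{\left(-83 + 2\right)^{2}} = - \frac{28392}{5 \left(-149\right)} + \frac{-21 + 179 + 32}{\left(-83 + 2\right)^{2}} = - \frac{28392}{-745} + \frac{190}{\left(-81\right)^{2}} = \left(-28392\right) \left(- \frac{1}{745}\right) + \frac{190}{6561} = \frac{28392}{745} + 190 \cdot \frac{1}{6561} = \frac{28392}{745} + \frac{190}{6561} = \frac{186421462}{4887945}$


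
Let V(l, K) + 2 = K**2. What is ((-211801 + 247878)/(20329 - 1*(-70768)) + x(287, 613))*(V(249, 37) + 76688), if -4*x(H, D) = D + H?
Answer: -1597063685140/91097 ≈ -1.7531e+7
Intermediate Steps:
V(l, K) = -2 + K**2
x(H, D) = -D/4 - H/4 (x(H, D) = -(D + H)/4 = -D/4 - H/4)
((-211801 + 247878)/(20329 - 1*(-70768)) + x(287, 613))*(V(249, 37) + 76688) = ((-211801 + 247878)/(20329 - 1*(-70768)) + (-1/4*613 - 1/4*287))*((-2 + 37**2) + 76688) = (36077/(20329 + 70768) + (-613/4 - 287/4))*((-2 + 1369) + 76688) = (36077/91097 - 225)*(1367 + 76688) = (36077*(1/91097) - 225)*78055 = (36077/91097 - 225)*78055 = -20460748/91097*78055 = -1597063685140/91097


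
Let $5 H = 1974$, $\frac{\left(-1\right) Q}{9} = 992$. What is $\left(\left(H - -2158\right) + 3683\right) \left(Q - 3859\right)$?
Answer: $- \frac{398685873}{5} \approx -7.9737 \cdot 10^{7}$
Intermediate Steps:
$Q = -8928$ ($Q = \left(-9\right) 992 = -8928$)
$H = \frac{1974}{5}$ ($H = \frac{1}{5} \cdot 1974 = \frac{1974}{5} \approx 394.8$)
$\left(\left(H - -2158\right) + 3683\right) \left(Q - 3859\right) = \left(\left(\frac{1974}{5} - -2158\right) + 3683\right) \left(-8928 - 3859\right) = \left(\left(\frac{1974}{5} + 2158\right) + 3683\right) \left(-12787\right) = \left(\frac{12764}{5} + 3683\right) \left(-12787\right) = \frac{31179}{5} \left(-12787\right) = - \frac{398685873}{5}$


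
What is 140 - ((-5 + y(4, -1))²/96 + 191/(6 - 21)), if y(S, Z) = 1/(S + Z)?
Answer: 164707/1080 ≈ 152.51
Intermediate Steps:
140 - ((-5 + y(4, -1))²/96 + 191/(6 - 21)) = 140 - ((-5 + 1/(4 - 1))²/96 + 191/(6 - 21)) = 140 - ((-5 + 1/3)²*(1/96) + 191/(-15)) = 140 - ((-5 + ⅓)²*(1/96) + 191*(-1/15)) = 140 - ((-14/3)²*(1/96) - 191/15) = 140 - ((196/9)*(1/96) - 191/15) = 140 - (49/216 - 191/15) = 140 - 1*(-13507/1080) = 140 + 13507/1080 = 164707/1080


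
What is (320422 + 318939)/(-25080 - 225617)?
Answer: -639361/250697 ≈ -2.5503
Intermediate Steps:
(320422 + 318939)/(-25080 - 225617) = 639361/(-250697) = 639361*(-1/250697) = -639361/250697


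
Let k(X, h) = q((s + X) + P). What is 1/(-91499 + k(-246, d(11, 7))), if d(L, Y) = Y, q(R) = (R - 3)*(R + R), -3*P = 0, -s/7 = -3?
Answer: 1/11101 ≈ 9.0082e-5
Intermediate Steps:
s = 21 (s = -7*(-3) = 21)
P = 0 (P = -1/3*0 = 0)
q(R) = 2*R*(-3 + R) (q(R) = (-3 + R)*(2*R) = 2*R*(-3 + R))
k(X, h) = 2*(18 + X)*(21 + X) (k(X, h) = 2*((21 + X) + 0)*(-3 + ((21 + X) + 0)) = 2*(21 + X)*(-3 + (21 + X)) = 2*(21 + X)*(18 + X) = 2*(18 + X)*(21 + X))
1/(-91499 + k(-246, d(11, 7))) = 1/(-91499 + 2*(18 - 246)*(21 - 246)) = 1/(-91499 + 2*(-228)*(-225)) = 1/(-91499 + 102600) = 1/11101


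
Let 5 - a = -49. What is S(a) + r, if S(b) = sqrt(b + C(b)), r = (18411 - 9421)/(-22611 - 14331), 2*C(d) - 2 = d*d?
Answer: -4495/18471 + sqrt(1513) ≈ 38.654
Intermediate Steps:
C(d) = 1 + d**2/2 (C(d) = 1 + (d*d)/2 = 1 + d**2/2)
a = 54 (a = 5 - 1*(-49) = 5 + 49 = 54)
r = -4495/18471 (r = 8990/(-36942) = 8990*(-1/36942) = -4495/18471 ≈ -0.24335)
S(b) = sqrt(1 + b + b**2/2) (S(b) = sqrt(b + (1 + b**2/2)) = sqrt(1 + b + b**2/2))
S(a) + r = sqrt(4 + 2*54**2 + 4*54)/2 - 4495/18471 = sqrt(4 + 2*2916 + 216)/2 - 4495/18471 = sqrt(4 + 5832 + 216)/2 - 4495/18471 = sqrt(6052)/2 - 4495/18471 = (2*sqrt(1513))/2 - 4495/18471 = sqrt(1513) - 4495/18471 = -4495/18471 + sqrt(1513)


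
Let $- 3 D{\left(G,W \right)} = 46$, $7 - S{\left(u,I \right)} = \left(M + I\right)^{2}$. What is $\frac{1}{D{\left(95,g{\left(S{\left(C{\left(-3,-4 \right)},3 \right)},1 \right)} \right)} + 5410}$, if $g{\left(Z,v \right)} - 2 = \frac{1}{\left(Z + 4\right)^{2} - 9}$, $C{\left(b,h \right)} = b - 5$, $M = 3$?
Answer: $\frac{3}{16184} \approx 0.00018537$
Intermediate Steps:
$C{\left(b,h \right)} = -5 + b$
$S{\left(u,I \right)} = 7 - \left(3 + I\right)^{2}$
$g{\left(Z,v \right)} = 2 + \frac{1}{-9 + \left(4 + Z\right)^{2}}$ ($g{\left(Z,v \right)} = 2 + \frac{1}{\left(Z + 4\right)^{2} - 9} = 2 + \frac{1}{\left(4 + Z\right)^{2} - 9} = 2 + \frac{1}{-9 + \left(4 + Z\right)^{2}}$)
$D{\left(G,W \right)} = - \frac{46}{3}$ ($D{\left(G,W \right)} = \left(- \frac{1}{3}\right) 46 = - \frac{46}{3}$)
$\frac{1}{D{\left(95,g{\left(S{\left(C{\left(-3,-4 \right)},3 \right)},1 \right)} \right)} + 5410} = \frac{1}{- \frac{46}{3} + 5410} = \frac{1}{\frac{16184}{3}} = \frac{3}{16184}$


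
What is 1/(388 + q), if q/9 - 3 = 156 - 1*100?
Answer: 1/919 ≈ 0.0010881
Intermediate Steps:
q = 531 (q = 27 + 9*(156 - 1*100) = 27 + 9*(156 - 100) = 27 + 9*56 = 27 + 504 = 531)
1/(388 + q) = 1/(388 + 531) = 1/919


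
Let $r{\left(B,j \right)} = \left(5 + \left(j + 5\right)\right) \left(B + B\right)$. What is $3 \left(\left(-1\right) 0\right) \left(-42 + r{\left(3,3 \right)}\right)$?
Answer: $0$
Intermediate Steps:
$r{\left(B,j \right)} = 2 B \left(10 + j\right)$ ($r{\left(B,j \right)} = \left(5 + \left(5 + j\right)\right) 2 B = \left(10 + j\right) 2 B = 2 B \left(10 + j\right)$)
$3 \left(\left(-1\right) 0\right) \left(-42 + r{\left(3,3 \right)}\right) = 3 \left(\left(-1\right) 0\right) \left(-42 + 2 \cdot 3 \left(10 + 3\right)\right) = 3 \cdot 0 \left(-42 + 2 \cdot 3 \cdot 13\right) = 0 \left(-42 + 78\right) = 0 \cdot 36 = 0$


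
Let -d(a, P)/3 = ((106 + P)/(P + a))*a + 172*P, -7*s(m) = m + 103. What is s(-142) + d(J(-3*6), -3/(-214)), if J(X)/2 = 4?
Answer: -1195209/3745 ≈ -319.15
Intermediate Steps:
s(m) = -103/7 - m/7 (s(m) = -(m + 103)/7 = -(103 + m)/7 = -103/7 - m/7)
J(X) = 8 (J(X) = 2*4 = 8)
d(a, P) = -516*P - 3*a*(106 + P)/(P + a) (d(a, P) = -3*(((106 + P)/(P + a))*a + 172*P) = -3*(a*(106 + P)/(P + a) + 172*P) = -3*(172*P + a*(106 + P)/(P + a)) = -516*P - 3*a*(106 + P)/(P + a))
s(-142) + d(J(-3*6), -3/(-214)) = (-103/7 - ⅐*(-142)) + 3*(-172*(-3/(-214))² - 106*8 - 173*(-3/(-214))*8)/(-3/(-214) + 8) = (-103/7 + 142/7) + 3*(-172*(-3*(-1/214))² - 848 - 173*(-3*(-1/214))*8)/(-3*(-1/214) + 8) = 39/7 + 3*(-172*(3/214)² - 848 - 173*3/214*8)/(3/214 + 8) = 39/7 + 3*(-172*9/45796 - 848 - 2076/107)/(1715/214) = 39/7 + 3*(214/1715)*(-387/11449 - 848 - 2076/107) = 39/7 + 3*(214/1715)*(-9931271/11449) = 39/7 - 1216074/3745 = -1195209/3745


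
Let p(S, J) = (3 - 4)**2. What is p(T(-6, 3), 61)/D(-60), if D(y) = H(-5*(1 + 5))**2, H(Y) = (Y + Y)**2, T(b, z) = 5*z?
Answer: 1/12960000 ≈ 7.7161e-8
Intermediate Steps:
H(Y) = 4*Y**2 (H(Y) = (2*Y)**2 = 4*Y**2)
p(S, J) = 1 (p(S, J) = (-1)**2 = 1)
D(y) = 12960000 (D(y) = (4*(-5*(1 + 5))**2)**2 = (4*(-5*6)**2)**2 = (4*(-30)**2)**2 = (4*900)**2 = 3600**2 = 12960000)
p(T(-6, 3), 61)/D(-60) = 1/12960000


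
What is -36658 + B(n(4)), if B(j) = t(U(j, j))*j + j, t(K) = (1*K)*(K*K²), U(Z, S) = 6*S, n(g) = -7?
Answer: -21818537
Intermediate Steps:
t(K) = K⁴ (t(K) = K*K³ = K⁴)
B(j) = j + 1296*j⁵ (B(j) = (6*j)⁴*j + j = (1296*j⁴)*j + j = 1296*j⁵ + j = j + 1296*j⁵)
-36658 + B(n(4)) = -36658 + (-7 + 1296*(-7)⁵) = -36658 + (-7 + 1296*(-16807)) = -36658 + (-7 - 21781872) = -36658 - 21781879 = -21818537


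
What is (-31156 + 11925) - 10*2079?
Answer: -40021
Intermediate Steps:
(-31156 + 11925) - 10*2079 = -19231 - 20790 = -40021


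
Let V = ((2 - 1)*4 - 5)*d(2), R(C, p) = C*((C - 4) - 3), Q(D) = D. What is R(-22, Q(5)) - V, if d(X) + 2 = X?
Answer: 638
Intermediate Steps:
d(X) = -2 + X
R(C, p) = C*(-7 + C) (R(C, p) = C*((-4 + C) - 3) = C*(-7 + C))
V = 0 (V = ((2 - 1)*4 - 5)*(-2 + 2) = (1*4 - 5)*0 = (4 - 5)*0 = -1*0 = 0)
R(-22, Q(5)) - V = -22*(-7 - 22) - 1*0 = -22*(-29) + 0 = 638 + 0 = 638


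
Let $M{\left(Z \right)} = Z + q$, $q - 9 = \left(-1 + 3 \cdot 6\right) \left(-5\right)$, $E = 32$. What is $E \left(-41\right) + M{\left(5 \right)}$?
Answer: $-1383$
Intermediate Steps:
$q = -76$ ($q = 9 + \left(-1 + 3 \cdot 6\right) \left(-5\right) = 9 + \left(-1 + 18\right) \left(-5\right) = 9 + 17 \left(-5\right) = 9 - 85 = -76$)
$M{\left(Z \right)} = -76 + Z$ ($M{\left(Z \right)} = Z - 76 = -76 + Z$)
$E \left(-41\right) + M{\left(5 \right)} = 32 \left(-41\right) + \left(-76 + 5\right) = -1312 - 71 = -1383$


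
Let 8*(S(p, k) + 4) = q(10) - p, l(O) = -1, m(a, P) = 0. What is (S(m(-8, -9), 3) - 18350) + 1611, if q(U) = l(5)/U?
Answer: -1339441/80 ≈ -16743.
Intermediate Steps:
q(U) = -1/U
S(p, k) = -321/80 - p/8 (S(p, k) = -4 + (-1/10 - p)/8 = -4 + (-1*⅒ - p)/8 = -4 + (-⅒ - p)/8 = -4 + (-1/80 - p/8) = -321/80 - p/8)
(S(m(-8, -9), 3) - 18350) + 1611 = ((-321/80 - ⅛*0) - 18350) + 1611 = ((-321/80 + 0) - 18350) + 1611 = (-321/80 - 18350) + 1611 = -1468321/80 + 1611 = -1339441/80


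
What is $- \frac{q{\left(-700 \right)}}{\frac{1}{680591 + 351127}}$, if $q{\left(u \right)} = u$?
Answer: $722202600$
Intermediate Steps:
$- \frac{q{\left(-700 \right)}}{\frac{1}{680591 + 351127}} = - \frac{-700}{\frac{1}{680591 + 351127}} = - \frac{-700}{\frac{1}{1031718}} = - \left(-700\right) \frac{1}{\frac{1}{1031718}} = - \left(-700\right) 1031718 = \left(-1\right) \left(-722202600\right) = 722202600$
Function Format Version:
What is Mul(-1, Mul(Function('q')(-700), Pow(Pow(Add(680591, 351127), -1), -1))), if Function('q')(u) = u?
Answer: 722202600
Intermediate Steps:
Mul(-1, Mul(Function('q')(-700), Pow(Pow(Add(680591, 351127), -1), -1))) = Mul(-1, Mul(-700, Pow(Pow(Add(680591, 351127), -1), -1))) = Mul(-1, Mul(-700, Pow(Pow(1031718, -1), -1))) = Mul(-1, Mul(-700, Pow(Rational(1, 1031718), -1))) = Mul(-1, Mul(-700, 1031718)) = Mul(-1, -722202600) = 722202600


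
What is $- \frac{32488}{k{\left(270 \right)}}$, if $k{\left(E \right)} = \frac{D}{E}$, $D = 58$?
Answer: $- \frac{4385880}{29} \approx -1.5124 \cdot 10^{5}$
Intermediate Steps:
$k{\left(E \right)} = \frac{58}{E}$
$- \frac{32488}{k{\left(270 \right)}} = - \frac{32488}{58 \cdot \frac{1}{270}} = - \frac{32488}{\frac{29}{135}} = \left(-32488\right) \frac{135}{29} = - \frac{4385880}{29}$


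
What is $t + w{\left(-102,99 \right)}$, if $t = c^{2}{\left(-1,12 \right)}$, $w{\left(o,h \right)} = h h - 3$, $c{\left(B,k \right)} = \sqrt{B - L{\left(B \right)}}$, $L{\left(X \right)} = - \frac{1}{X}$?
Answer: $9796$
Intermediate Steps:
$c{\left(B,k \right)} = \sqrt{B + \frac{1}{B}}$ ($c{\left(B,k \right)} = \sqrt{B - - \frac{1}{B}} = \sqrt{B + \frac{1}{B}}$)
$w{\left(o,h \right)} = -3 + h^{2}$ ($w{\left(o,h \right)} = h^{2} - 3 = -3 + h^{2}$)
$t = -2$ ($t = \left(\sqrt{-1 + \frac{1}{-1}}\right)^{2} = \left(\sqrt{-1 - 1}\right)^{2} = \left(\sqrt{-2}\right)^{2} = \left(i \sqrt{2}\right)^{2} = -2$)
$t + w{\left(-102,99 \right)} = -2 - \left(3 - 99^{2}\right) = -2 + \left(-3 + 9801\right) = -2 + 9798 = 9796$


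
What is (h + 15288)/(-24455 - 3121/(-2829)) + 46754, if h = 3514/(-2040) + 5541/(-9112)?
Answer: 147359352233200119/3151844171440 ≈ 46753.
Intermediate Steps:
h = -318553/136680 (h = 3514*(-1/2040) + 5541*(-1/9112) = -1757/1020 - 5541/9112 = -318553/136680 ≈ -2.3306)
(h + 15288)/(-24455 - 3121/(-2829)) + 46754 = (-318553/136680 + 15288)/(-24455 - 3121/(-2829)) + 46754 = 2089245287/(136680*(-24455 - 3121*(-1/2829))) + 46754 = 2089245287/(136680*(-24455 + 3121/2829)) + 46754 = 2089245287/(136680*(-69180074/2829)) + 46754 = (2089245287/136680)*(-2829/69180074) + 46754 = -1970158305641/3151844171440 + 46754 = 147359352233200119/3151844171440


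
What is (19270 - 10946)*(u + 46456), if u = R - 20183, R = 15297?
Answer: 346028680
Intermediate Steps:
u = -4886 (u = 15297 - 20183 = -4886)
(19270 - 10946)*(u + 46456) = (19270 - 10946)*(-4886 + 46456) = 8324*41570 = 346028680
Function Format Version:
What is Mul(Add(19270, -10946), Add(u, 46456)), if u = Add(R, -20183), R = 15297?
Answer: 346028680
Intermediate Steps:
u = -4886 (u = Add(15297, -20183) = -4886)
Mul(Add(19270, -10946), Add(u, 46456)) = Mul(Add(19270, -10946), Add(-4886, 46456)) = Mul(8324, 41570) = 346028680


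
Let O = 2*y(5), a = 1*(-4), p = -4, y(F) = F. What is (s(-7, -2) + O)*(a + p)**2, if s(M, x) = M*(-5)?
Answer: 2880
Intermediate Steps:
s(M, x) = -5*M
a = -4
O = 10 (O = 2*5 = 10)
(s(-7, -2) + O)*(a + p)**2 = (-5*(-7) + 10)*(-4 - 4)**2 = (35 + 10)*(-8)**2 = 45*64 = 2880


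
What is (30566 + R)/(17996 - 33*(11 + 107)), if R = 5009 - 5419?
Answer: 15078/7051 ≈ 2.1384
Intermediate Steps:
R = -410
(30566 + R)/(17996 - 33*(11 + 107)) = (30566 - 410)/(17996 - 33*(11 + 107)) = 30156/(17996 - 33*118) = 30156/(17996 - 3894) = 30156/14102 = 30156*(1/14102) = 15078/7051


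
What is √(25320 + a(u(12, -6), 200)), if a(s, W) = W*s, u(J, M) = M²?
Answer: 2*√8130 ≈ 180.33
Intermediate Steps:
√(25320 + a(u(12, -6), 200)) = √(25320 + 200*(-6)²) = √(25320 + 200*36) = √(25320 + 7200) = √32520 = 2*√8130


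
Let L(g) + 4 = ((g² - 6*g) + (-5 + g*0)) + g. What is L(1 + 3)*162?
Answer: -2106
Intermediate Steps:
L(g) = -9 + g² - 5*g (L(g) = -4 + (((g² - 6*g) + (-5 + g*0)) + g) = -4 + (((g² - 6*g) + (-5 + 0)) + g) = -4 + (((g² - 6*g) - 5) + g) = -4 + ((-5 + g² - 6*g) + g) = -4 + (-5 + g² - 5*g) = -9 + g² - 5*g)
L(1 + 3)*162 = (-9 + (1 + 3)² - 5*(1 + 3))*162 = (-9 + 4² - 5*4)*162 = (-9 + 16 - 20)*162 = -13*162 = -2106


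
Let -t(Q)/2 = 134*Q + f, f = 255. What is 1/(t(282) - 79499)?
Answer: -1/155585 ≈ -6.4274e-6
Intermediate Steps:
t(Q) = -510 - 268*Q (t(Q) = -2*(134*Q + 255) = -2*(255 + 134*Q) = -510 - 268*Q)
1/(t(282) - 79499) = 1/((-510 - 268*282) - 79499) = 1/((-510 - 75576) - 79499) = 1/(-76086 - 79499) = 1/(-155585) = -1/155585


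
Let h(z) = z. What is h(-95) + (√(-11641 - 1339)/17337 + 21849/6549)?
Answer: -200102/2183 + 2*I*√3245/17337 ≈ -91.664 + 0.0065715*I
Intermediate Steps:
h(-95) + (√(-11641 - 1339)/17337 + 21849/6549) = -95 + (√(-11641 - 1339)/17337 + 21849/6549) = -95 + (√(-12980)*(1/17337) + 21849*(1/6549)) = -95 + ((2*I*√3245)*(1/17337) + 7283/2183) = -95 + (2*I*√3245/17337 + 7283/2183) = -95 + (7283/2183 + 2*I*√3245/17337) = -200102/2183 + 2*I*√3245/17337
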